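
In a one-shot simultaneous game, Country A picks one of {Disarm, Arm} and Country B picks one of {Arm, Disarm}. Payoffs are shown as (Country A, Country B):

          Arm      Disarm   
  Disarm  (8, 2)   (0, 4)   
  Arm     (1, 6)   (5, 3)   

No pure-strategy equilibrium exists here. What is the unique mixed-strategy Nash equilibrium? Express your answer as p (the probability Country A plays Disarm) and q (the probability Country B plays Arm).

In a mixed equilibrium Country B is indifferent between Arm and Disarm; this condition fixes p.
  Country B's expected payoff from Arm: p·2 + (1−p)·6 = -4p + 6
  Country B's expected payoff from Disarm: p·4 + (1−p)·3 = p + 3
  -4p + 6 = p + 3  ⇒  -5p = -3  ⇒  p = 3/5.
In a mixed equilibrium Country A is indifferent between Disarm and Arm; this condition fixes q.
  Country A's payoff from Disarm: q·8 + (1−q)·0 = 8q
  Country A's payoff from Arm: q·1 + (1−q)·5 = -4q + 5
  8q = -4q + 5  ⇒  12q = 5  ⇒  q = 5/12.

p = 3/5, q = 5/12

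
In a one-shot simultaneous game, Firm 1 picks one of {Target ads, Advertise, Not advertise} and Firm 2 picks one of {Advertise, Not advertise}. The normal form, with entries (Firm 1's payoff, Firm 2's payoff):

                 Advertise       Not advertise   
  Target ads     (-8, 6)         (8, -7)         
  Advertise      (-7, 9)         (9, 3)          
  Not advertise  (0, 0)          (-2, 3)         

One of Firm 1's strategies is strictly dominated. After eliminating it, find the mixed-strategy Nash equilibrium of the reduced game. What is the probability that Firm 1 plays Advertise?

Firm 1's strategy Target ads is strictly dominated by Advertise: -7 > -8 and 9 > 8. Eliminate Target ads.
Firm 1's mix must leave Firm 2 indifferent between Advertise and Not advertise.
  Firm 2's payoff to Advertise: p·9 + (1−p)·0 = 9p
  Firm 2's payoff to Not advertise: p·3 + (1−p)·3 = 3
  9p = 3  ⇒  9p = 3  ⇒  p = 1/3.

p = 1/3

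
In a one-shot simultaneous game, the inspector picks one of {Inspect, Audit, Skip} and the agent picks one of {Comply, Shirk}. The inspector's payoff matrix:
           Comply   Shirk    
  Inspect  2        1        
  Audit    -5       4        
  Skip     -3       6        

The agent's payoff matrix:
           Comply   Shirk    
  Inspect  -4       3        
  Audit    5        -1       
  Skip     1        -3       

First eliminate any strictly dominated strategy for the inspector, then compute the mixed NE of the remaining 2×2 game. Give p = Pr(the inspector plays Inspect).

The inspector's strategy Audit is strictly dominated by Skip: -3 > -5 and 6 > 4. Eliminate Audit.
The agent's indifference between Comply and Shirk determines the inspector's mixing probability p:
  the agent's payoff from Comply: p·(-4) + (1−p)·1 = -5p + 1
  the agent's payoff from Shirk: p·3 + (1−p)·(-3) = 6p - 3
  -5p + 1 = 6p - 3  ⇒  -11p = -4  ⇒  p = 4/11.

p = 4/11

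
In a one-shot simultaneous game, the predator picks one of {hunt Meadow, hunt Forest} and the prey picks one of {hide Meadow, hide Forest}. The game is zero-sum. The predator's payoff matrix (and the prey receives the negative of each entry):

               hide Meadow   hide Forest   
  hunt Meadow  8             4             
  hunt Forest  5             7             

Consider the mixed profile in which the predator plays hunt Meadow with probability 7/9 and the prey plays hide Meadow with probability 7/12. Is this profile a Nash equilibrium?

Given the predator's mix p = 7/9, the prey's payoff from hide Meadow is -22/3 but from hide Forest is -14/3. The prey strictly prefers hide Forest, so the prey would not mix.
So the proposed profile is not a Nash equilibrium.

No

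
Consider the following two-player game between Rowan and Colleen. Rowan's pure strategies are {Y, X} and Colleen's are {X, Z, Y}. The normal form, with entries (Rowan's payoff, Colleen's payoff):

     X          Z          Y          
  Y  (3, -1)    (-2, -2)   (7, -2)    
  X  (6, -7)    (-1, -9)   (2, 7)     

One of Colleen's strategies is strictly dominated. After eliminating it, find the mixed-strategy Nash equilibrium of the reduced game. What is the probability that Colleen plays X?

q = 5/8

Colleen's strategy Z is strictly dominated by X: -1 > -2 and -7 > -9. Eliminate Z.
Rowan's indifference between Y and X determines Colleen's mixing probability q:
  Rowan's payoff to Y: q·3 + (1−q)·7 = -4q + 7
  Rowan's payoff to X: q·6 + (1−q)·2 = 4q + 2
  -4q + 7 = 4q + 2  ⇒  -8q = -5  ⇒  q = 5/8.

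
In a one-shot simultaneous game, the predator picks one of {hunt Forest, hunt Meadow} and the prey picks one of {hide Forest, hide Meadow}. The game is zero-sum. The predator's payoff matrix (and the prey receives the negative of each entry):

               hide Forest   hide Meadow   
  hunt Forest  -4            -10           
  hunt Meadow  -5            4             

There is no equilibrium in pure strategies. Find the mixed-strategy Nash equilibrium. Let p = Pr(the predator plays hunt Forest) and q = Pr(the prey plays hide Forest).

p = 3/5, q = 14/15

For the prey to be willing to mix, the prey must be indifferent between hide Forest and hide Meadow, which pins down the predator's mix.
  the prey's payoff to hide Forest: p·4 + (1−p)·5 = -p + 5
  the prey's payoff to hide Meadow: p·10 + (1−p)·(-4) = 14p - 4
  -p + 5 = 14p - 4  ⇒  -15p = -9  ⇒  p = 3/5.
For the predator to be willing to mix, the predator must be indifferent between hunt Forest and hunt Meadow, which pins down the prey's mix.
  the predator's payoff to hunt Forest: q·(-4) + (1−q)·(-10) = 6q - 10
  the predator's payoff to hunt Meadow: q·(-5) + (1−q)·4 = -9q + 4
  6q - 10 = -9q + 4  ⇒  15q = 14  ⇒  q = 14/15.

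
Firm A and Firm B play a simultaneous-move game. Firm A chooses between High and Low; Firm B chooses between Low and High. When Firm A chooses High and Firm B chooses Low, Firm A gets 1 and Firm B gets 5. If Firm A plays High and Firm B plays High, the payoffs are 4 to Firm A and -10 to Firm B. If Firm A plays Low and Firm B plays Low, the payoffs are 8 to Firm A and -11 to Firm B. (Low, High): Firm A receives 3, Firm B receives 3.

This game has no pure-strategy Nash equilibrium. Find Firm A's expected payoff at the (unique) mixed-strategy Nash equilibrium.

29/8

Firm B's mix must leave Firm A indifferent between High and Low.
  Firm A's payoff to High: q·1 + (1−q)·4 = -3q + 4
  Firm A's payoff to Low: q·8 + (1−q)·3 = 5q + 3
  -3q + 4 = 5q + 3  ⇒  -8q = -1  ⇒  q = 1/8.
At equilibrium Firm A is indifferent across rows, so Firm A's payoff equals the payoff from High: (1/8)·1 + (7/8)·4 = 29/8.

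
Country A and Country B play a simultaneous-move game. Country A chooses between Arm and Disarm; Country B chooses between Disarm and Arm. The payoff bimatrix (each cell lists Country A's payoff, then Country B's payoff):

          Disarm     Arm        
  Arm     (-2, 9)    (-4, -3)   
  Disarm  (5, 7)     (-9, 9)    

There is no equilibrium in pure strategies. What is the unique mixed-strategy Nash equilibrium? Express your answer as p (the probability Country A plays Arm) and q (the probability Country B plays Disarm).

In a mixed equilibrium Country B is indifferent between Disarm and Arm; this condition fixes p.
  Country B's payoff from Disarm: p·9 + (1−p)·7 = 2p + 7
  Country B's payoff from Arm: p·(-3) + (1−p)·9 = -12p + 9
  2p + 7 = -12p + 9  ⇒  14p = 2  ⇒  p = 1/7.
Country A's indifference between Arm and Disarm determines Country B's mixing probability q:
  Country A's payoff from Arm: q·(-2) + (1−q)·(-4) = 2q - 4
  Country A's payoff from Disarm: q·5 + (1−q)·(-9) = 14q - 9
  2q - 4 = 14q - 9  ⇒  -12q = -5  ⇒  q = 5/12.

p = 1/7, q = 5/12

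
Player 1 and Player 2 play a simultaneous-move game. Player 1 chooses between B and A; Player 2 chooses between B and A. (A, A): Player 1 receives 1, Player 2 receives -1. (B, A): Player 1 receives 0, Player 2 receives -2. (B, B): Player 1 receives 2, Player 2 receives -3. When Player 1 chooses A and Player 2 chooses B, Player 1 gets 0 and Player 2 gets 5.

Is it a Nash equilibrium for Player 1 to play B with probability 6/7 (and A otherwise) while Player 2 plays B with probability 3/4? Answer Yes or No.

No

Given Player 2's mix q = 3/4, Player 1's payoff from B is 3/2 but from A is 1/4. Player 1 strictly prefers B, so Player 1 would not mix.
So the proposed profile is not a Nash equilibrium.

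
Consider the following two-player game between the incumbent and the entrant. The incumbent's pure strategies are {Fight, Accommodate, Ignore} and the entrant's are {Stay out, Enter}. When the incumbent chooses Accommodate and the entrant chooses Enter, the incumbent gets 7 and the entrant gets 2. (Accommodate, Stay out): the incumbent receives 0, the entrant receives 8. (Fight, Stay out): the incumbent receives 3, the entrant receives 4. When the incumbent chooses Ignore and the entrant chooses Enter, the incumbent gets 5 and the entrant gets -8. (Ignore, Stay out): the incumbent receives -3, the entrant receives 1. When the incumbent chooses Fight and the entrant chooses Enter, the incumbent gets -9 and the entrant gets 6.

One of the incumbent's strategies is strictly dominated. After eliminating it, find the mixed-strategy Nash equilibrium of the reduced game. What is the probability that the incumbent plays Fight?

p = 3/4

The incumbent's strategy Ignore is strictly dominated by Accommodate: 0 > -3 and 7 > 5. Eliminate Ignore.
For the entrant to be willing to mix, the entrant must be indifferent between Stay out and Enter, which pins down the incumbent's mix.
  the entrant's payoff to Stay out: p·4 + (1−p)·8 = -4p + 8
  the entrant's payoff to Enter: p·6 + (1−p)·2 = 4p + 2
  -4p + 8 = 4p + 2  ⇒  -8p = -6  ⇒  p = 3/4.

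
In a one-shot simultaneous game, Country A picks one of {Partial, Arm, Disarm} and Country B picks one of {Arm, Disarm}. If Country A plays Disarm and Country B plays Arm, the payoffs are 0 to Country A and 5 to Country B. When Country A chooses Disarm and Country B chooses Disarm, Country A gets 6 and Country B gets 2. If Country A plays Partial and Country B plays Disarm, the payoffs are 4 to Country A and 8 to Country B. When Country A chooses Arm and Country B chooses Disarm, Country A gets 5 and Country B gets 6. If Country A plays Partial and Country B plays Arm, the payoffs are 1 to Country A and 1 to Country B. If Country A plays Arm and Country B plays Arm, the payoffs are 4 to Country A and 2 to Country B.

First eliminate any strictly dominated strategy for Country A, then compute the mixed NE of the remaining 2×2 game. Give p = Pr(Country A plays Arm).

Country A's strategy Partial is strictly dominated by Arm: 4 > 1 and 5 > 4. Eliminate Partial.
Set Country B's expected payoff from Arm equal to that from Disarm:
  Country B's expected payoff from Arm: p·2 + (1−p)·5 = -3p + 5
  Country B's expected payoff from Disarm: p·6 + (1−p)·2 = 4p + 2
  -3p + 5 = 4p + 2  ⇒  -7p = -3  ⇒  p = 3/7.

p = 3/7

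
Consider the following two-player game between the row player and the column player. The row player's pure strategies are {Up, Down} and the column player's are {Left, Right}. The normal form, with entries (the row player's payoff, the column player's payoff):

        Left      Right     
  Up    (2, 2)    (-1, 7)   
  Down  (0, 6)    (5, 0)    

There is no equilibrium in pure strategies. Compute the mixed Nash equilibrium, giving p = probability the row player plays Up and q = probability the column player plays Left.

p = 6/11, q = 3/4

Set the column player's expected payoff from Left equal to that from Right:
  the column player's payoff from Left: p·2 + (1−p)·6 = -4p + 6
  the column player's payoff from Right: p·7 + (1−p)·0 = 7p
  -4p + 6 = 7p  ⇒  -11p = -6  ⇒  p = 6/11.
The column player's mix must leave the row player indifferent between Up and Down.
  the row player's expected payoff from Up: q·2 + (1−q)·(-1) = 3q - 1
  the row player's expected payoff from Down: q·0 + (1−q)·5 = -5q + 5
  3q - 1 = -5q + 5  ⇒  8q = 6  ⇒  q = 3/4.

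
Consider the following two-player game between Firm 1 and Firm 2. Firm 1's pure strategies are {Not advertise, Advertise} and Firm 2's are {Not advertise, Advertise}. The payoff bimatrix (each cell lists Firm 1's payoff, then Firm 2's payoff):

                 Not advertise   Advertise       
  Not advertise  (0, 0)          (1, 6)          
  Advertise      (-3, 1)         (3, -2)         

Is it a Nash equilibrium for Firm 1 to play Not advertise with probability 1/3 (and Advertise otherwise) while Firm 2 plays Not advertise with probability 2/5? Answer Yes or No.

Check Firm 2's indifference given Firm 1's mix p = 1/3:
  payoff from Not advertise = 2/3; payoff from Advertise = 2/3 — equal.
Check Firm 1's indifference given Firm 2's mix q = 2/5:
  payoff from Not advertise = 3/5; payoff from Advertise = 3/5 — equal.
Both players are indifferent, so neither can profitably deviate.

Yes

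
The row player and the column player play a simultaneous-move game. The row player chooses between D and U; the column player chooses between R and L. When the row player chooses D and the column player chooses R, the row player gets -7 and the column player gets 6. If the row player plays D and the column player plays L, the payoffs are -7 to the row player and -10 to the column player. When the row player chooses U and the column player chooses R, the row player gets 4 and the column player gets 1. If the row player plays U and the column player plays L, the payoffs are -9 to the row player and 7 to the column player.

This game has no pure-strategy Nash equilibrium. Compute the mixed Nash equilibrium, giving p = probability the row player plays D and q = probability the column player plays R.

p = 3/11, q = 2/13

For the column player to be willing to mix, the column player must be indifferent between R and L, which pins down the row player's mix.
  the column player's payoff from R: p·6 + (1−p)·1 = 5p + 1
  the column player's payoff from L: p·(-10) + (1−p)·7 = -17p + 7
  5p + 1 = -17p + 7  ⇒  22p = 6  ⇒  p = 3/11.
The column player's mix must leave the row player indifferent between D and U.
  the row player's payoff to D: q·(-7) + (1−q)·(-7) = -7
  the row player's payoff to U: q·4 + (1−q)·(-9) = 13q - 9
  -7 = 13q - 9  ⇒  -13q = -2  ⇒  q = 2/13.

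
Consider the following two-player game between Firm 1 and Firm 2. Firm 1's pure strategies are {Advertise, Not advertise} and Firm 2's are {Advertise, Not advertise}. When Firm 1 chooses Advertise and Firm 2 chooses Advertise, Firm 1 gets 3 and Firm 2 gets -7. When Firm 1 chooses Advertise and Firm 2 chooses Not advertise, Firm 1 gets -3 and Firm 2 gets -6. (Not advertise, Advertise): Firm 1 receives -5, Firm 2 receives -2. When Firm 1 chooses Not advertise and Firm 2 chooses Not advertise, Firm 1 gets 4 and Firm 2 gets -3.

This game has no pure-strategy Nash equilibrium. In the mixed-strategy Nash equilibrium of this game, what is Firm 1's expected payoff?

-1/5

In a mixed equilibrium Firm 1 is indifferent between Advertise and Not advertise; this condition fixes q.
  Firm 1's payoff to Advertise: q·3 + (1−q)·(-3) = 6q - 3
  Firm 1's payoff to Not advertise: q·(-5) + (1−q)·4 = -9q + 4
  6q - 3 = -9q + 4  ⇒  15q = 7  ⇒  q = 7/15.
At equilibrium Firm 1 is indifferent across rows, so Firm 1's payoff equals the payoff from Advertise: (7/15)·3 + (8/15)·(-3) = -1/5.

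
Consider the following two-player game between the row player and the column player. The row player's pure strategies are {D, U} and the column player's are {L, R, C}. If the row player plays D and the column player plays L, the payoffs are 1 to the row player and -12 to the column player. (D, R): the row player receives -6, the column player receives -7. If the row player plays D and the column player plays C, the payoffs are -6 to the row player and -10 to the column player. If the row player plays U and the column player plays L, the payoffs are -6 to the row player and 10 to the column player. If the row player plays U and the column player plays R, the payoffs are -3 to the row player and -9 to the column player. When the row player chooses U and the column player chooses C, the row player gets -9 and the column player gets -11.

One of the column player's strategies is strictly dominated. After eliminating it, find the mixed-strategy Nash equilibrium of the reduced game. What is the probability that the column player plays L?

q = 3/10

The column player's strategy C is strictly dominated by R: -7 > -10 and -9 > -11. Eliminate C.
The row player's indifference between D and U determines the column player's mixing probability q:
  the row player's payoff to D: q·1 + (1−q)·(-6) = 7q - 6
  the row player's payoff to U: q·(-6) + (1−q)·(-3) = -3q - 3
  7q - 6 = -3q - 3  ⇒  10q = 3  ⇒  q = 3/10.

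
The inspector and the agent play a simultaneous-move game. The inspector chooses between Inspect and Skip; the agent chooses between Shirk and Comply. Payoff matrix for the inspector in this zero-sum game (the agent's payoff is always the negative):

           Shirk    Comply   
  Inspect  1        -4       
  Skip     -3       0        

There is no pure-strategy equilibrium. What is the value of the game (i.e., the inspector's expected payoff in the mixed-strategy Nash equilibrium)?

v = -3/2

In a mixed equilibrium the inspector is indifferent between Inspect and Skip; this condition fixes q.
  the inspector's expected payoff from Inspect: q·1 + (1−q)·(-4) = 5q - 4
  the inspector's expected payoff from Skip: q·(-3) + (1−q)·0 = -3q
  5q - 4 = -3q  ⇒  8q = 4  ⇒  q = 1/2.
The value is the inspector's expected payoff against this mix (using Inspect): (1/2)·1 + (1/2)·(-4) = -3/2.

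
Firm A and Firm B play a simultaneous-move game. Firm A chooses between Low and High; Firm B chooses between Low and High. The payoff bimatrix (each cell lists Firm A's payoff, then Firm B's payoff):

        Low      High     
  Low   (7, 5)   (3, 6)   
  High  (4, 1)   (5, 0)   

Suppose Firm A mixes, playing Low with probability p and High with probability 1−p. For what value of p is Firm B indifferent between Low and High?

In a mixed equilibrium Firm B is indifferent between Low and High; this condition fixes p.
  Firm B's payoff to Low: p·5 + (1−p)·1 = 4p + 1
  Firm B's payoff to High: p·6 + (1−p)·0 = 6p
  4p + 1 = 6p  ⇒  -2p = -1  ⇒  p = 1/2.

p = 1/2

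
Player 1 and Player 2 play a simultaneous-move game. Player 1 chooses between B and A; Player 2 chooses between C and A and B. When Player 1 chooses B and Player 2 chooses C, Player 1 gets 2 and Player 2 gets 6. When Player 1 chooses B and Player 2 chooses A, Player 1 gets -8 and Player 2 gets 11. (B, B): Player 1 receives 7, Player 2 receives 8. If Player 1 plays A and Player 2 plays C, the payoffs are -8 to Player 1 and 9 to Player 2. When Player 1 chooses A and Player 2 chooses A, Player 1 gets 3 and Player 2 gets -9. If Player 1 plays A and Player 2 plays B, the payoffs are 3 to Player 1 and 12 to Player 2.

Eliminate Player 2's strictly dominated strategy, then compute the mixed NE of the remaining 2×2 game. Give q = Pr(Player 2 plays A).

q = 4/15

Player 2's strategy C is strictly dominated by B: 8 > 6 and 12 > 9. Eliminate C.
In a mixed equilibrium Player 1 is indifferent between B and A; this condition fixes q.
  Player 1's payoff to B: q·(-8) + (1−q)·7 = -15q + 7
  Player 1's payoff to A: q·3 + (1−q)·3 = 3
  -15q + 7 = 3  ⇒  -15q = -4  ⇒  q = 4/15.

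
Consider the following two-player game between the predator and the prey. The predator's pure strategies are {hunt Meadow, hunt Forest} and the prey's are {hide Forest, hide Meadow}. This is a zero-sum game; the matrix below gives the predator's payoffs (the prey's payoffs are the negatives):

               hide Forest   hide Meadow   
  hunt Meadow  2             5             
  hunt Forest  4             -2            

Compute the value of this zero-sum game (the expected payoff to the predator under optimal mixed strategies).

v = 8/3

For the predator to be willing to mix, the predator must be indifferent between hunt Meadow and hunt Forest, which pins down the prey's mix.
  the predator's payoff to hunt Meadow: q·2 + (1−q)·5 = -3q + 5
  the predator's payoff to hunt Forest: q·4 + (1−q)·(-2) = 6q - 2
  -3q + 5 = 6q - 2  ⇒  -9q = -7  ⇒  q = 7/9.
The value is the predator's expected payoff against this mix (using hunt Meadow): (7/9)·2 + (2/9)·5 = 8/3.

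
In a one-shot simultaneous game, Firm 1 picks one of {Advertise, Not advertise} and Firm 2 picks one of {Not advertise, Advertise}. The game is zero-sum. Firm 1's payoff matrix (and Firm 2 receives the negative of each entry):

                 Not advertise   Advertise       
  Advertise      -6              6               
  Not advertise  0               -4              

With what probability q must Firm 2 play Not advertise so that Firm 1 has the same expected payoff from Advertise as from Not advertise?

q = 5/8

Set Firm 1's expected payoff from Advertise equal to that from Not advertise:
  Firm 1's payoff from Advertise: q·(-6) + (1−q)·6 = -12q + 6
  Firm 1's payoff from Not advertise: q·0 + (1−q)·(-4) = 4q - 4
  -12q + 6 = 4q - 4  ⇒  -16q = -10  ⇒  q = 5/8.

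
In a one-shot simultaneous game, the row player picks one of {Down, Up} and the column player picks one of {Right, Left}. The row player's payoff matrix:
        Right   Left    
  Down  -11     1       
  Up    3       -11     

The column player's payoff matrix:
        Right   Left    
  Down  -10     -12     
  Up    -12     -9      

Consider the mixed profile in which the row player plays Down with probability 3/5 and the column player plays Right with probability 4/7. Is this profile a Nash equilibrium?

Given the column player's mix q = 4/7, the row player's payoff from Down is -41/7 but from Up is -3. The row player strictly prefers Up, so the row player would not mix.
So the proposed profile is not a Nash equilibrium.

No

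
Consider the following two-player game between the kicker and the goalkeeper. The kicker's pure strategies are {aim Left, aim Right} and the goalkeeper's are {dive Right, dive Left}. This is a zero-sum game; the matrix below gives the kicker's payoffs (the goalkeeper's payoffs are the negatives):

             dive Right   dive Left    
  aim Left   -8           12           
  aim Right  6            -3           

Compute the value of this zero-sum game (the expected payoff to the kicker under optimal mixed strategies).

v = 48/29

Set the kicker's expected payoff from aim Left equal to that from aim Right:
  the kicker's expected payoff from aim Left: q·(-8) + (1−q)·12 = -20q + 12
  the kicker's expected payoff from aim Right: q·6 + (1−q)·(-3) = 9q - 3
  -20q + 12 = 9q - 3  ⇒  -29q = -15  ⇒  q = 15/29.
The value is the kicker's expected payoff against this mix (using aim Left): (15/29)·(-8) + (14/29)·12 = 48/29.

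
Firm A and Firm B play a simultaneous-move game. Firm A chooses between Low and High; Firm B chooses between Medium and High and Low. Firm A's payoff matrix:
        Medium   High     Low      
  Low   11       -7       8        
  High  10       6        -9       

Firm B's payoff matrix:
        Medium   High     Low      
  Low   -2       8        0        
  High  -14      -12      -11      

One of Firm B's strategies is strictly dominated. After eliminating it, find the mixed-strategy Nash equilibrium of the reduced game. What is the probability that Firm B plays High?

Firm B's strategy Medium is strictly dominated by Low: 0 > -2 and -11 > -14. Eliminate Medium.
Set Firm A's expected payoff from Low equal to that from High:
  Firm A's payoff to Low: q·(-7) + (1−q)·8 = -15q + 8
  Firm A's payoff to High: q·6 + (1−q)·(-9) = 15q - 9
  -15q + 8 = 15q - 9  ⇒  -30q = -17  ⇒  q = 17/30.

q = 17/30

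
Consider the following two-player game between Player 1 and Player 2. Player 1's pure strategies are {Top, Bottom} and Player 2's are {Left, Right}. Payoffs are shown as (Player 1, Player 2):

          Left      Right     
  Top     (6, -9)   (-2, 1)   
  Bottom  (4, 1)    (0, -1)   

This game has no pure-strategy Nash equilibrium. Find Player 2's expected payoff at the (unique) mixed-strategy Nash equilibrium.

-2/3

Player 2's indifference between Left and Right determines Player 1's mixing probability p:
  Player 2's expected payoff from Left: p·(-9) + (1−p)·1 = -10p + 1
  Player 2's expected payoff from Right: p·1 + (1−p)·(-1) = 2p - 1
  -10p + 1 = 2p - 1  ⇒  -12p = -2  ⇒  p = 1/6.
At equilibrium Player 2 is indifferent across columns, so Player 2's payoff equals the payoff from Left: (1/6)·(-9) + (5/6)·1 = -2/3.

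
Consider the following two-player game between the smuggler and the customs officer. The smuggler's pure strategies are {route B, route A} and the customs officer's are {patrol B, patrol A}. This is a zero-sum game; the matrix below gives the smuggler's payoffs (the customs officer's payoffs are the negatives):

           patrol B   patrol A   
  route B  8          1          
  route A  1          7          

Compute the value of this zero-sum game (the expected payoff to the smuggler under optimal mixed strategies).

The customs officer's mix must leave the smuggler indifferent between route B and route A.
  the smuggler's payoff to route B: q·8 + (1−q)·1 = 7q + 1
  the smuggler's payoff to route A: q·1 + (1−q)·7 = -6q + 7
  7q + 1 = -6q + 7  ⇒  13q = 6  ⇒  q = 6/13.
The value is the smuggler's expected payoff against this mix (using route B): (6/13)·8 + (7/13)·1 = 55/13.

v = 55/13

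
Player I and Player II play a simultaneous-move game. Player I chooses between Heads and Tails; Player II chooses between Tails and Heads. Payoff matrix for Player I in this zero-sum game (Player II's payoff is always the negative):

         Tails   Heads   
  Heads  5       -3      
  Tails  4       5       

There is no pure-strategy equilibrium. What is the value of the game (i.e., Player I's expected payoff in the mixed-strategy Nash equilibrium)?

v = 37/9

For Player I to be willing to mix, Player I must be indifferent between Heads and Tails, which pins down Player II's mix.
  Player I's expected payoff from Heads: q·5 + (1−q)·(-3) = 8q - 3
  Player I's expected payoff from Tails: q·4 + (1−q)·5 = -q + 5
  8q - 3 = -q + 5  ⇒  9q = 8  ⇒  q = 8/9.
The value is Player I's expected payoff against this mix (using Heads): (8/9)·5 + (1/9)·(-3) = 37/9.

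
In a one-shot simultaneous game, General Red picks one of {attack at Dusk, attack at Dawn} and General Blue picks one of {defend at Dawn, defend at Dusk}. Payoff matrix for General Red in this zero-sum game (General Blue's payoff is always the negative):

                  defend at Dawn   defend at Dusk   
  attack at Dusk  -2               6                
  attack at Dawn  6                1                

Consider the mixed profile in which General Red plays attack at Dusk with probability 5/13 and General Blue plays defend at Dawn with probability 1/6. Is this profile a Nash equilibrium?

Given General Blue's mix q = 1/6, General Red's payoff from attack at Dusk is 14/3 but from attack at Dawn is 11/6. General Red strictly prefers attack at Dusk, so General Red would not mix.
So the proposed profile is not a Nash equilibrium.

No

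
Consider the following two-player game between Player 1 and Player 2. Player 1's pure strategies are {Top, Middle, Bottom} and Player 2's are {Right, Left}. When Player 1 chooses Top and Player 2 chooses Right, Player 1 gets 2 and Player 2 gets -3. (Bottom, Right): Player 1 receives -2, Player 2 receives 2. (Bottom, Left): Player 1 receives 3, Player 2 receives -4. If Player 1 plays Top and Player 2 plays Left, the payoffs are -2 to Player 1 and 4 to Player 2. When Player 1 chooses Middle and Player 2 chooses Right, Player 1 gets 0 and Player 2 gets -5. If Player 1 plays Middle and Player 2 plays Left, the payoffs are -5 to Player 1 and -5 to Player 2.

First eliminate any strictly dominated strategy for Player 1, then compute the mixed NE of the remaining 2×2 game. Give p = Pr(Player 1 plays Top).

p = 6/13

Player 1's strategy Middle is strictly dominated by Top: 2 > 0 and -2 > -5. Eliminate Middle.
In a mixed equilibrium Player 2 is indifferent between Right and Left; this condition fixes p.
  Player 2's expected payoff from Right: p·(-3) + (1−p)·2 = -5p + 2
  Player 2's expected payoff from Left: p·4 + (1−p)·(-4) = 8p - 4
  -5p + 2 = 8p - 4  ⇒  -13p = -6  ⇒  p = 6/13.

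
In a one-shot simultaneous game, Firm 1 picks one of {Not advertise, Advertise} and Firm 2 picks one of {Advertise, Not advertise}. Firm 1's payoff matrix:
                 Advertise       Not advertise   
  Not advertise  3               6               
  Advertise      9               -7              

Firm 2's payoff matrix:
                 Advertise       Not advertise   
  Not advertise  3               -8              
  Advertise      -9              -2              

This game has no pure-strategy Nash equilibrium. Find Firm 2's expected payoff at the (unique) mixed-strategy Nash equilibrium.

In a mixed equilibrium Firm 2 is indifferent between Advertise and Not advertise; this condition fixes p.
  Firm 2's payoff to Advertise: p·3 + (1−p)·(-9) = 12p - 9
  Firm 2's payoff to Not advertise: p·(-8) + (1−p)·(-2) = -6p - 2
  12p - 9 = -6p - 2  ⇒  18p = 7  ⇒  p = 7/18.
At equilibrium Firm 2 is indifferent across columns, so Firm 2's payoff equals the payoff from Advertise: (7/18)·3 + (11/18)·(-9) = -13/3.

-13/3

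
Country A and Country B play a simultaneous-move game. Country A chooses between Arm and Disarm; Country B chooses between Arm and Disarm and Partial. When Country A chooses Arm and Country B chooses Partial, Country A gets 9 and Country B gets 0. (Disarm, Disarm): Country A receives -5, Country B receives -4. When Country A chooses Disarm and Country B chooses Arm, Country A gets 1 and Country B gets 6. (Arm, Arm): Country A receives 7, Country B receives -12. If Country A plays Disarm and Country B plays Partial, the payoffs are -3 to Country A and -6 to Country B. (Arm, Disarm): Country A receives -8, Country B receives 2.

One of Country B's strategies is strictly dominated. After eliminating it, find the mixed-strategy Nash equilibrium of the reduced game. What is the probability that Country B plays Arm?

Country B's strategy Partial is strictly dominated by Disarm: 2 > 0 and -4 > -6. Eliminate Partial.
Country A's indifference between Arm and Disarm determines Country B's mixing probability q:
  Country A's payoff from Arm: q·7 + (1−q)·(-8) = 15q - 8
  Country A's payoff from Disarm: q·1 + (1−q)·(-5) = 6q - 5
  15q - 8 = 6q - 5  ⇒  9q = 3  ⇒  q = 1/3.

q = 1/3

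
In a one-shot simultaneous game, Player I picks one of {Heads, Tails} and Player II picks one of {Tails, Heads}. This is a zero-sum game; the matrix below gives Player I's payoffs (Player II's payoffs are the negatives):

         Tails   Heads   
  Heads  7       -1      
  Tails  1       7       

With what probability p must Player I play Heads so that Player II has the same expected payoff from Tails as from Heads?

p = 3/7

Set Player II's expected payoff from Tails equal to that from Heads:
  Player II's payoff from Tails: p·(-7) + (1−p)·(-1) = -6p - 1
  Player II's payoff from Heads: p·1 + (1−p)·(-7) = 8p - 7
  -6p - 1 = 8p - 7  ⇒  -14p = -6  ⇒  p = 3/7.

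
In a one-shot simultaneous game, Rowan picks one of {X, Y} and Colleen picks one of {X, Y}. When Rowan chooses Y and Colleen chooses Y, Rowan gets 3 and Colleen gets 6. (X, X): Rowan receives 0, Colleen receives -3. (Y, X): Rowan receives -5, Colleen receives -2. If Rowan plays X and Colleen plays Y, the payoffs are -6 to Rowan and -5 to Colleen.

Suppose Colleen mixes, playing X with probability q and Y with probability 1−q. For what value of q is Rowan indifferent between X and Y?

Rowan's indifference between X and Y determines Colleen's mixing probability q:
  Rowan's payoff from X: q·0 + (1−q)·(-6) = 6q - 6
  Rowan's payoff from Y: q·(-5) + (1−q)·3 = -8q + 3
  6q - 6 = -8q + 3  ⇒  14q = 9  ⇒  q = 9/14.

q = 9/14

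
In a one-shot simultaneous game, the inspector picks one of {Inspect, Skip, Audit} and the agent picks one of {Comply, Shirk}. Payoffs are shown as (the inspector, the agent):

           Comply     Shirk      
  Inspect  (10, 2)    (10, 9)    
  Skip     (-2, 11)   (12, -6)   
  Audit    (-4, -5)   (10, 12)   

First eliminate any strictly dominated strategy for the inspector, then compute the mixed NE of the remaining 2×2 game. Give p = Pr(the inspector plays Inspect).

p = 17/24

The inspector's strategy Audit is strictly dominated by Skip: -2 > -4 and 12 > 10. Eliminate Audit.
The inspector's mix must leave the agent indifferent between Comply and Shirk.
  the agent's payoff to Comply: p·2 + (1−p)·11 = -9p + 11
  the agent's payoff to Shirk: p·9 + (1−p)·(-6) = 15p - 6
  -9p + 11 = 15p - 6  ⇒  -24p = -17  ⇒  p = 17/24.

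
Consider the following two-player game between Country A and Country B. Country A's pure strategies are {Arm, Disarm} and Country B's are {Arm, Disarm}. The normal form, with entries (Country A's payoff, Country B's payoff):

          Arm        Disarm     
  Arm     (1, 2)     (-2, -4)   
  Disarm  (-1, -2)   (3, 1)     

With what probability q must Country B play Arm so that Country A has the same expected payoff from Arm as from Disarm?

In a mixed equilibrium Country A is indifferent between Arm and Disarm; this condition fixes q.
  Country A's payoff to Arm: q·1 + (1−q)·(-2) = 3q - 2
  Country A's payoff to Disarm: q·(-1) + (1−q)·3 = -4q + 3
  3q - 2 = -4q + 3  ⇒  7q = 5  ⇒  q = 5/7.

q = 5/7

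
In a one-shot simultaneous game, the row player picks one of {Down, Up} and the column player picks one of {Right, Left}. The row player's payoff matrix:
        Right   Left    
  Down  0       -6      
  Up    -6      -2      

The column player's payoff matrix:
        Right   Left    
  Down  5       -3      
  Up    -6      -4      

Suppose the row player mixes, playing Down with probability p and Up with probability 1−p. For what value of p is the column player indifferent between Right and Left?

p = 1/5

Set the column player's expected payoff from Right equal to that from Left:
  the column player's expected payoff from Right: p·5 + (1−p)·(-6) = 11p - 6
  the column player's expected payoff from Left: p·(-3) + (1−p)·(-4) = p - 4
  11p - 6 = p - 4  ⇒  10p = 2  ⇒  p = 1/5.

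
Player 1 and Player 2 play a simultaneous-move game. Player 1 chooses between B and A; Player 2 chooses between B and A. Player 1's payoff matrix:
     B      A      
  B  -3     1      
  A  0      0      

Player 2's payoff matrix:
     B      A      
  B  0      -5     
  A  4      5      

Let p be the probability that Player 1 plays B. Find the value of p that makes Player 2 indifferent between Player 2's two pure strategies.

p = 1/6

Set Player 2's expected payoff from B equal to that from A:
  Player 2's payoff from B: p·0 + (1−p)·4 = -4p + 4
  Player 2's payoff from A: p·(-5) + (1−p)·5 = -10p + 5
  -4p + 4 = -10p + 5  ⇒  6p = 1  ⇒  p = 1/6.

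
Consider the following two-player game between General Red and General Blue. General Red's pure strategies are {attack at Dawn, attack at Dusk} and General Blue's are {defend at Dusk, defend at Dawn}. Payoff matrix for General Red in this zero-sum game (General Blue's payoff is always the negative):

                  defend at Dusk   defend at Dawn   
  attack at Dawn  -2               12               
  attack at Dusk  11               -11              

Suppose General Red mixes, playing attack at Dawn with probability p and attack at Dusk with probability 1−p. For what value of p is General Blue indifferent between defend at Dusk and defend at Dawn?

p = 11/18

Set General Blue's expected payoff from defend at Dusk equal to that from defend at Dawn:
  General Blue's expected payoff from defend at Dusk: p·2 + (1−p)·(-11) = 13p - 11
  General Blue's expected payoff from defend at Dawn: p·(-12) + (1−p)·11 = -23p + 11
  13p - 11 = -23p + 11  ⇒  36p = 22  ⇒  p = 11/18.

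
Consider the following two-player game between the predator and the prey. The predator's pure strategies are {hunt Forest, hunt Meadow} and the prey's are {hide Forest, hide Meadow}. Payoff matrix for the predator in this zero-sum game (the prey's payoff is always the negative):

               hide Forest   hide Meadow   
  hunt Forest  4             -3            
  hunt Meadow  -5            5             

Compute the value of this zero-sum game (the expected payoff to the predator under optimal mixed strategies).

The predator's indifference between hunt Forest and hunt Meadow determines the prey's mixing probability q:
  the predator's expected payoff from hunt Forest: q·4 + (1−q)·(-3) = 7q - 3
  the predator's expected payoff from hunt Meadow: q·(-5) + (1−q)·5 = -10q + 5
  7q - 3 = -10q + 5  ⇒  17q = 8  ⇒  q = 8/17.
The value is the predator's expected payoff against this mix (using hunt Forest): (8/17)·4 + (9/17)·(-3) = 5/17.

v = 5/17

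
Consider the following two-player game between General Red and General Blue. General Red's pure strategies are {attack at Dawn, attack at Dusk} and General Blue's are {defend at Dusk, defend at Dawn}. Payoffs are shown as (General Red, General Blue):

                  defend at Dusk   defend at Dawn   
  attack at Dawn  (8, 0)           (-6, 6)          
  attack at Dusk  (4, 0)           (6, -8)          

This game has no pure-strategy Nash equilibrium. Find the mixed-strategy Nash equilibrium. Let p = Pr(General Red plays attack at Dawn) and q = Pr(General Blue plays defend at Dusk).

Set General Blue's expected payoff from defend at Dusk equal to that from defend at Dawn:
  General Blue's expected payoff from defend at Dusk: p·0 + (1−p)·0 = 0
  General Blue's expected payoff from defend at Dawn: p·6 + (1−p)·(-8) = 14p - 8
  0 = 14p - 8  ⇒  -14p = -8  ⇒  p = 4/7.
General Blue's mix must leave General Red indifferent between attack at Dawn and attack at Dusk.
  General Red's expected payoff from attack at Dawn: q·8 + (1−q)·(-6) = 14q - 6
  General Red's expected payoff from attack at Dusk: q·4 + (1−q)·6 = -2q + 6
  14q - 6 = -2q + 6  ⇒  16q = 12  ⇒  q = 3/4.

p = 4/7, q = 3/4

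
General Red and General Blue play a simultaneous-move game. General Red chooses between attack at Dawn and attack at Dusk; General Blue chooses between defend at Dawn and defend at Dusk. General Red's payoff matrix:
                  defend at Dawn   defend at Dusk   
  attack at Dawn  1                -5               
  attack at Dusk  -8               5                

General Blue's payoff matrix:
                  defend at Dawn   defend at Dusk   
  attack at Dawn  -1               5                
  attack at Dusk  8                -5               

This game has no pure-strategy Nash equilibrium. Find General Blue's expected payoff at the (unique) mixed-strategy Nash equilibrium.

35/19

In a mixed equilibrium General Blue is indifferent between defend at Dawn and defend at Dusk; this condition fixes p.
  General Blue's payoff from defend at Dawn: p·(-1) + (1−p)·8 = -9p + 8
  General Blue's payoff from defend at Dusk: p·5 + (1−p)·(-5) = 10p - 5
  -9p + 8 = 10p - 5  ⇒  -19p = -13  ⇒  p = 13/19.
At equilibrium General Blue is indifferent across columns, so General Blue's payoff equals the payoff from defend at Dawn: (13/19)·(-1) + (6/19)·8 = 35/19.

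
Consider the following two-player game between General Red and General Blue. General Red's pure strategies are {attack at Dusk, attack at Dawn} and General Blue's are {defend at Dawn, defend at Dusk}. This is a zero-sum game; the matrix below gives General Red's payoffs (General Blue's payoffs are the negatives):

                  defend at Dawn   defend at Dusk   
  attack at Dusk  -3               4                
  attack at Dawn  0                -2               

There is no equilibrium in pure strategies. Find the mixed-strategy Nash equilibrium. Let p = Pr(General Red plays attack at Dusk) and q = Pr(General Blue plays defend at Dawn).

General Red's mix must leave General Blue indifferent between defend at Dawn and defend at Dusk.
  General Blue's payoff from defend at Dawn: p·3 + (1−p)·0 = 3p
  General Blue's payoff from defend at Dusk: p·(-4) + (1−p)·2 = -6p + 2
  3p = -6p + 2  ⇒  9p = 2  ⇒  p = 2/9.
General Blue's mix must leave General Red indifferent between attack at Dusk and attack at Dawn.
  General Red's payoff from attack at Dusk: q·(-3) + (1−q)·4 = -7q + 4
  General Red's payoff from attack at Dawn: q·0 + (1−q)·(-2) = 2q - 2
  -7q + 4 = 2q - 2  ⇒  -9q = -6  ⇒  q = 2/3.

p = 2/9, q = 2/3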